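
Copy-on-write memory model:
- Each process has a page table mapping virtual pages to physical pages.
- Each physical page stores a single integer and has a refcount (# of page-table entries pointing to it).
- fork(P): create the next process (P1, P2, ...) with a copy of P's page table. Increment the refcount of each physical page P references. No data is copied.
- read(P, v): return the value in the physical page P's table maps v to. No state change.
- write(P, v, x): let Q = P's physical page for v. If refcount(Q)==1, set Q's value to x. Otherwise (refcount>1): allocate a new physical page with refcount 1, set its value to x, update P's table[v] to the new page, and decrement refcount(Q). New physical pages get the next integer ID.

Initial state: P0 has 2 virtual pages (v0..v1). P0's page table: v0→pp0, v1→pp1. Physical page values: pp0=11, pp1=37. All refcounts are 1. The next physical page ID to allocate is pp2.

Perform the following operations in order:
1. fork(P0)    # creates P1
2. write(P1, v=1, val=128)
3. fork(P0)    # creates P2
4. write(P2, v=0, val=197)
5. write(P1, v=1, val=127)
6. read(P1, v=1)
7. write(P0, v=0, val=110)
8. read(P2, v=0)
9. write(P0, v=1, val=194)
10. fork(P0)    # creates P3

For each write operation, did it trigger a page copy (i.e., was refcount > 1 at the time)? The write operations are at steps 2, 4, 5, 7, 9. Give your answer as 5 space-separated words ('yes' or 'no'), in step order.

Op 1: fork(P0) -> P1. 2 ppages; refcounts: pp0:2 pp1:2
Op 2: write(P1, v1, 128). refcount(pp1)=2>1 -> COPY to pp2. 3 ppages; refcounts: pp0:2 pp1:1 pp2:1
Op 3: fork(P0) -> P2. 3 ppages; refcounts: pp0:3 pp1:2 pp2:1
Op 4: write(P2, v0, 197). refcount(pp0)=3>1 -> COPY to pp3. 4 ppages; refcounts: pp0:2 pp1:2 pp2:1 pp3:1
Op 5: write(P1, v1, 127). refcount(pp2)=1 -> write in place. 4 ppages; refcounts: pp0:2 pp1:2 pp2:1 pp3:1
Op 6: read(P1, v1) -> 127. No state change.
Op 7: write(P0, v0, 110). refcount(pp0)=2>1 -> COPY to pp4. 5 ppages; refcounts: pp0:1 pp1:2 pp2:1 pp3:1 pp4:1
Op 8: read(P2, v0) -> 197. No state change.
Op 9: write(P0, v1, 194). refcount(pp1)=2>1 -> COPY to pp5. 6 ppages; refcounts: pp0:1 pp1:1 pp2:1 pp3:1 pp4:1 pp5:1
Op 10: fork(P0) -> P3. 6 ppages; refcounts: pp0:1 pp1:1 pp2:1 pp3:1 pp4:2 pp5:2

yes yes no yes yes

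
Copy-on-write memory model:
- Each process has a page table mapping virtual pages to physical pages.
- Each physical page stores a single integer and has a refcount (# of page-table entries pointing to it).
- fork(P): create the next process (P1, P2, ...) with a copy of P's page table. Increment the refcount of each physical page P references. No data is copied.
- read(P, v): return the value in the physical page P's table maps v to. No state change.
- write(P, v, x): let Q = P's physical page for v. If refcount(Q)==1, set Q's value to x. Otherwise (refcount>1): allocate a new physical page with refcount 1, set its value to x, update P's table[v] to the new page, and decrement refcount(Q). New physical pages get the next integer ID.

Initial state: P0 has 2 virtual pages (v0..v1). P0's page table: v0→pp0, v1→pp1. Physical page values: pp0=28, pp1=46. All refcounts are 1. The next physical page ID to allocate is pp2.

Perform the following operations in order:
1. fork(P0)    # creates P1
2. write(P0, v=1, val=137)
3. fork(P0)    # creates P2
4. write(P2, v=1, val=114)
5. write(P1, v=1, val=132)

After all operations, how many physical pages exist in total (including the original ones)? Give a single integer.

Answer: 4

Derivation:
Op 1: fork(P0) -> P1. 2 ppages; refcounts: pp0:2 pp1:2
Op 2: write(P0, v1, 137). refcount(pp1)=2>1 -> COPY to pp2. 3 ppages; refcounts: pp0:2 pp1:1 pp2:1
Op 3: fork(P0) -> P2. 3 ppages; refcounts: pp0:3 pp1:1 pp2:2
Op 4: write(P2, v1, 114). refcount(pp2)=2>1 -> COPY to pp3. 4 ppages; refcounts: pp0:3 pp1:1 pp2:1 pp3:1
Op 5: write(P1, v1, 132). refcount(pp1)=1 -> write in place. 4 ppages; refcounts: pp0:3 pp1:1 pp2:1 pp3:1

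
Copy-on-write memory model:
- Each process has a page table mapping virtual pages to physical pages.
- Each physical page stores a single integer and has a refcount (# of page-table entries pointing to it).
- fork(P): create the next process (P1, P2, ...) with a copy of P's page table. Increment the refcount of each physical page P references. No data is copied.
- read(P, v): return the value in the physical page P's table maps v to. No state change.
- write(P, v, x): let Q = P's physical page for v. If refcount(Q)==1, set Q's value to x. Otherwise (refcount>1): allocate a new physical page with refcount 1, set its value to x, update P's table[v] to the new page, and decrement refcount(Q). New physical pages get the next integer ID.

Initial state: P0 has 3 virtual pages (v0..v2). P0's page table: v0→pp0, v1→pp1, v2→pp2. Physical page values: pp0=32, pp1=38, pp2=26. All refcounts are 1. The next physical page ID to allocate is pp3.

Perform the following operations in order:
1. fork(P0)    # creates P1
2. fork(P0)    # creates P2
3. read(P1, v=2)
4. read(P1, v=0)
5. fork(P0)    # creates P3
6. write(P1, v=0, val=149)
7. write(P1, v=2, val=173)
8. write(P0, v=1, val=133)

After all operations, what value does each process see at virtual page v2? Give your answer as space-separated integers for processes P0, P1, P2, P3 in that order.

Op 1: fork(P0) -> P1. 3 ppages; refcounts: pp0:2 pp1:2 pp2:2
Op 2: fork(P0) -> P2. 3 ppages; refcounts: pp0:3 pp1:3 pp2:3
Op 3: read(P1, v2) -> 26. No state change.
Op 4: read(P1, v0) -> 32. No state change.
Op 5: fork(P0) -> P3. 3 ppages; refcounts: pp0:4 pp1:4 pp2:4
Op 6: write(P1, v0, 149). refcount(pp0)=4>1 -> COPY to pp3. 4 ppages; refcounts: pp0:3 pp1:4 pp2:4 pp3:1
Op 7: write(P1, v2, 173). refcount(pp2)=4>1 -> COPY to pp4. 5 ppages; refcounts: pp0:3 pp1:4 pp2:3 pp3:1 pp4:1
Op 8: write(P0, v1, 133). refcount(pp1)=4>1 -> COPY to pp5. 6 ppages; refcounts: pp0:3 pp1:3 pp2:3 pp3:1 pp4:1 pp5:1
P0: v2 -> pp2 = 26
P1: v2 -> pp4 = 173
P2: v2 -> pp2 = 26
P3: v2 -> pp2 = 26

Answer: 26 173 26 26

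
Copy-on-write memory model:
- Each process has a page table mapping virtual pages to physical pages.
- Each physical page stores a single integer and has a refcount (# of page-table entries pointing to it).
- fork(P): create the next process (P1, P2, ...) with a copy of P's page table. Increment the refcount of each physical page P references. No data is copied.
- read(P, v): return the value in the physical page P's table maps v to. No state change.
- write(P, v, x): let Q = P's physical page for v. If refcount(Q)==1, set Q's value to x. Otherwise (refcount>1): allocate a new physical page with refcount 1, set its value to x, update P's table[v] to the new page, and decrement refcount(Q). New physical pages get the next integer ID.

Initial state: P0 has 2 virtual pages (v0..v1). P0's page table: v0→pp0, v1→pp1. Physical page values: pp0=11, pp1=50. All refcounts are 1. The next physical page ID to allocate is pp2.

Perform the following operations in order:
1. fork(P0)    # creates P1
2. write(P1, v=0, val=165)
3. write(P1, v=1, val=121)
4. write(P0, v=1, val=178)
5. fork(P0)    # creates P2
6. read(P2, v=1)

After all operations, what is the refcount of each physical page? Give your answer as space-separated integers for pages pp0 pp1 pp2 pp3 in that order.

Answer: 2 2 1 1

Derivation:
Op 1: fork(P0) -> P1. 2 ppages; refcounts: pp0:2 pp1:2
Op 2: write(P1, v0, 165). refcount(pp0)=2>1 -> COPY to pp2. 3 ppages; refcounts: pp0:1 pp1:2 pp2:1
Op 3: write(P1, v1, 121). refcount(pp1)=2>1 -> COPY to pp3. 4 ppages; refcounts: pp0:1 pp1:1 pp2:1 pp3:1
Op 4: write(P0, v1, 178). refcount(pp1)=1 -> write in place. 4 ppages; refcounts: pp0:1 pp1:1 pp2:1 pp3:1
Op 5: fork(P0) -> P2. 4 ppages; refcounts: pp0:2 pp1:2 pp2:1 pp3:1
Op 6: read(P2, v1) -> 178. No state change.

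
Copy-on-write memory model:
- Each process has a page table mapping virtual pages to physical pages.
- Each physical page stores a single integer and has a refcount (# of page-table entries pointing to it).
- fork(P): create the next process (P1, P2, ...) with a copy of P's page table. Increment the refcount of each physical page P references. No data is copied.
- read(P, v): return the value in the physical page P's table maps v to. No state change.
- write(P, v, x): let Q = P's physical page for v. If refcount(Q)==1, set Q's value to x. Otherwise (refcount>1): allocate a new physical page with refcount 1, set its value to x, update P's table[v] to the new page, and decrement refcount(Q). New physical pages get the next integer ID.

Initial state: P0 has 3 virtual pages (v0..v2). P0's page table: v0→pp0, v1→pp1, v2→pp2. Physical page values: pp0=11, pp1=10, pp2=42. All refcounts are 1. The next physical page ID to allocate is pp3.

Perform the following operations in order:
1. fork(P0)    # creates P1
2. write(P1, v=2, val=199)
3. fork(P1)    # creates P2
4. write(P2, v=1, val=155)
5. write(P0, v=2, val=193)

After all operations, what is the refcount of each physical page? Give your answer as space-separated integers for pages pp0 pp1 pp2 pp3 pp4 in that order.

Answer: 3 2 1 2 1

Derivation:
Op 1: fork(P0) -> P1. 3 ppages; refcounts: pp0:2 pp1:2 pp2:2
Op 2: write(P1, v2, 199). refcount(pp2)=2>1 -> COPY to pp3. 4 ppages; refcounts: pp0:2 pp1:2 pp2:1 pp3:1
Op 3: fork(P1) -> P2. 4 ppages; refcounts: pp0:3 pp1:3 pp2:1 pp3:2
Op 4: write(P2, v1, 155). refcount(pp1)=3>1 -> COPY to pp4. 5 ppages; refcounts: pp0:3 pp1:2 pp2:1 pp3:2 pp4:1
Op 5: write(P0, v2, 193). refcount(pp2)=1 -> write in place. 5 ppages; refcounts: pp0:3 pp1:2 pp2:1 pp3:2 pp4:1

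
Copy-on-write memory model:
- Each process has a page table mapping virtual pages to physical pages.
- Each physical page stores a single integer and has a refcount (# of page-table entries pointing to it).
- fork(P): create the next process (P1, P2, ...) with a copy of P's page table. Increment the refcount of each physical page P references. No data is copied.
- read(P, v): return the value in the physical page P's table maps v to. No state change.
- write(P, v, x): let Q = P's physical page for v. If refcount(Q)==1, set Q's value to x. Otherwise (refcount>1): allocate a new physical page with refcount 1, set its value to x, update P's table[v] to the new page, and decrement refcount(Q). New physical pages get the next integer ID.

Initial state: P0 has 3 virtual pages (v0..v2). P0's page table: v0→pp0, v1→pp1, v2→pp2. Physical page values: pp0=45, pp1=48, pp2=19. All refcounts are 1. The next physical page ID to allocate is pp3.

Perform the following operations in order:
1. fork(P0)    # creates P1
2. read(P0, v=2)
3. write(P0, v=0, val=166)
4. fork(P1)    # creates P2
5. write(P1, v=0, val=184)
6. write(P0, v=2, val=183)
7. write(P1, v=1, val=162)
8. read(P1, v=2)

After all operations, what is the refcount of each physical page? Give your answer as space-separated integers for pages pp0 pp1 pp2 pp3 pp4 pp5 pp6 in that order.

Answer: 1 2 2 1 1 1 1

Derivation:
Op 1: fork(P0) -> P1. 3 ppages; refcounts: pp0:2 pp1:2 pp2:2
Op 2: read(P0, v2) -> 19. No state change.
Op 3: write(P0, v0, 166). refcount(pp0)=2>1 -> COPY to pp3. 4 ppages; refcounts: pp0:1 pp1:2 pp2:2 pp3:1
Op 4: fork(P1) -> P2. 4 ppages; refcounts: pp0:2 pp1:3 pp2:3 pp3:1
Op 5: write(P1, v0, 184). refcount(pp0)=2>1 -> COPY to pp4. 5 ppages; refcounts: pp0:1 pp1:3 pp2:3 pp3:1 pp4:1
Op 6: write(P0, v2, 183). refcount(pp2)=3>1 -> COPY to pp5. 6 ppages; refcounts: pp0:1 pp1:3 pp2:2 pp3:1 pp4:1 pp5:1
Op 7: write(P1, v1, 162). refcount(pp1)=3>1 -> COPY to pp6. 7 ppages; refcounts: pp0:1 pp1:2 pp2:2 pp3:1 pp4:1 pp5:1 pp6:1
Op 8: read(P1, v2) -> 19. No state change.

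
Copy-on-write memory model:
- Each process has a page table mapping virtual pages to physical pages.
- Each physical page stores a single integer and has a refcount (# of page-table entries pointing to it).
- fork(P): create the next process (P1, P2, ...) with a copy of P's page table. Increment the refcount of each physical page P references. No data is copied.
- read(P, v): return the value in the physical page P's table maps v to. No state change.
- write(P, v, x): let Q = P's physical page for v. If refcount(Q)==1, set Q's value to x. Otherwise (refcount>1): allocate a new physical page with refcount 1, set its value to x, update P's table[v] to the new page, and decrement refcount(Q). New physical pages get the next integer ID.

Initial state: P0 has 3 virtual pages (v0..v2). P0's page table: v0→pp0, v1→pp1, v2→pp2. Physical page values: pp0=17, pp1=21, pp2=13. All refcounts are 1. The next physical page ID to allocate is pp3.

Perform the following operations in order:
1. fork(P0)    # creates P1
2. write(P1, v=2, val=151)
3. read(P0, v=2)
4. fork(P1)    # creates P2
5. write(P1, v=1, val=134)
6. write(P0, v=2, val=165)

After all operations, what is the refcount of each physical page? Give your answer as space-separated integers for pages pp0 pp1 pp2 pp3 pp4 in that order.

Answer: 3 2 1 2 1

Derivation:
Op 1: fork(P0) -> P1. 3 ppages; refcounts: pp0:2 pp1:2 pp2:2
Op 2: write(P1, v2, 151). refcount(pp2)=2>1 -> COPY to pp3. 4 ppages; refcounts: pp0:2 pp1:2 pp2:1 pp3:1
Op 3: read(P0, v2) -> 13. No state change.
Op 4: fork(P1) -> P2. 4 ppages; refcounts: pp0:3 pp1:3 pp2:1 pp3:2
Op 5: write(P1, v1, 134). refcount(pp1)=3>1 -> COPY to pp4. 5 ppages; refcounts: pp0:3 pp1:2 pp2:1 pp3:2 pp4:1
Op 6: write(P0, v2, 165). refcount(pp2)=1 -> write in place. 5 ppages; refcounts: pp0:3 pp1:2 pp2:1 pp3:2 pp4:1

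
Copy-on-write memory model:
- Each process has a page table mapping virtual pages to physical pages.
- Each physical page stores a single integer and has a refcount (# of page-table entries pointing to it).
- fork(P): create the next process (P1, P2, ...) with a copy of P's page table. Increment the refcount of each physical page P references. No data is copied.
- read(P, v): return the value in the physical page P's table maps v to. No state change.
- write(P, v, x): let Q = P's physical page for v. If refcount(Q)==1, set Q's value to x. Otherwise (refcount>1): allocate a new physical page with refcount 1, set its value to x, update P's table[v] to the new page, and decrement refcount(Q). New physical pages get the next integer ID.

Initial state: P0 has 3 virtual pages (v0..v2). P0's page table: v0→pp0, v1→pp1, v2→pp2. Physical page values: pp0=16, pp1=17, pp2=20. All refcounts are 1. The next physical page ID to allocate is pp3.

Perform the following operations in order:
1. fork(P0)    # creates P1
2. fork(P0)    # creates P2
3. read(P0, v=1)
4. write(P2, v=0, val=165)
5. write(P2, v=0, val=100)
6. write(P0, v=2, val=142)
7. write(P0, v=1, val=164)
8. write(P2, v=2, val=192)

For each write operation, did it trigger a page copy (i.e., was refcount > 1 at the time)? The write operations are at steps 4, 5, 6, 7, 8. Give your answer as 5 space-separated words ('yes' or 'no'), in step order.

Op 1: fork(P0) -> P1. 3 ppages; refcounts: pp0:2 pp1:2 pp2:2
Op 2: fork(P0) -> P2. 3 ppages; refcounts: pp0:3 pp1:3 pp2:3
Op 3: read(P0, v1) -> 17. No state change.
Op 4: write(P2, v0, 165). refcount(pp0)=3>1 -> COPY to pp3. 4 ppages; refcounts: pp0:2 pp1:3 pp2:3 pp3:1
Op 5: write(P2, v0, 100). refcount(pp3)=1 -> write in place. 4 ppages; refcounts: pp0:2 pp1:3 pp2:3 pp3:1
Op 6: write(P0, v2, 142). refcount(pp2)=3>1 -> COPY to pp4. 5 ppages; refcounts: pp0:2 pp1:3 pp2:2 pp3:1 pp4:1
Op 7: write(P0, v1, 164). refcount(pp1)=3>1 -> COPY to pp5. 6 ppages; refcounts: pp0:2 pp1:2 pp2:2 pp3:1 pp4:1 pp5:1
Op 8: write(P2, v2, 192). refcount(pp2)=2>1 -> COPY to pp6. 7 ppages; refcounts: pp0:2 pp1:2 pp2:1 pp3:1 pp4:1 pp5:1 pp6:1

yes no yes yes yes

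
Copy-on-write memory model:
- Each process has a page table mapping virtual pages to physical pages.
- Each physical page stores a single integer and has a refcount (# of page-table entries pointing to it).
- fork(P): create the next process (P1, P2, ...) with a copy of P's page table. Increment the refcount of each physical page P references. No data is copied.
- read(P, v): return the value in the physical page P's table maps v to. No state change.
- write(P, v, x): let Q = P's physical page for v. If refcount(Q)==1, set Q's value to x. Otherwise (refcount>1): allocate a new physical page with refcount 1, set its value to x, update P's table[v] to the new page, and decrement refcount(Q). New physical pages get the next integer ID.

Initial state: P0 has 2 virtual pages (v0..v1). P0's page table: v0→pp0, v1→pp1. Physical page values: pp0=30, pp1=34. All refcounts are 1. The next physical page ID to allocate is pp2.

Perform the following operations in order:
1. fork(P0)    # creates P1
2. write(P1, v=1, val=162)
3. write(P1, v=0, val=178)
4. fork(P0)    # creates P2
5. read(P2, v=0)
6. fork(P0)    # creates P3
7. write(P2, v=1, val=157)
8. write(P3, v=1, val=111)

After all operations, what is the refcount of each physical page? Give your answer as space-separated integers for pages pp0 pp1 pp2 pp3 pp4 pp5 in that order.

Op 1: fork(P0) -> P1. 2 ppages; refcounts: pp0:2 pp1:2
Op 2: write(P1, v1, 162). refcount(pp1)=2>1 -> COPY to pp2. 3 ppages; refcounts: pp0:2 pp1:1 pp2:1
Op 3: write(P1, v0, 178). refcount(pp0)=2>1 -> COPY to pp3. 4 ppages; refcounts: pp0:1 pp1:1 pp2:1 pp3:1
Op 4: fork(P0) -> P2. 4 ppages; refcounts: pp0:2 pp1:2 pp2:1 pp3:1
Op 5: read(P2, v0) -> 30. No state change.
Op 6: fork(P0) -> P3. 4 ppages; refcounts: pp0:3 pp1:3 pp2:1 pp3:1
Op 7: write(P2, v1, 157). refcount(pp1)=3>1 -> COPY to pp4. 5 ppages; refcounts: pp0:3 pp1:2 pp2:1 pp3:1 pp4:1
Op 8: write(P3, v1, 111). refcount(pp1)=2>1 -> COPY to pp5. 6 ppages; refcounts: pp0:3 pp1:1 pp2:1 pp3:1 pp4:1 pp5:1

Answer: 3 1 1 1 1 1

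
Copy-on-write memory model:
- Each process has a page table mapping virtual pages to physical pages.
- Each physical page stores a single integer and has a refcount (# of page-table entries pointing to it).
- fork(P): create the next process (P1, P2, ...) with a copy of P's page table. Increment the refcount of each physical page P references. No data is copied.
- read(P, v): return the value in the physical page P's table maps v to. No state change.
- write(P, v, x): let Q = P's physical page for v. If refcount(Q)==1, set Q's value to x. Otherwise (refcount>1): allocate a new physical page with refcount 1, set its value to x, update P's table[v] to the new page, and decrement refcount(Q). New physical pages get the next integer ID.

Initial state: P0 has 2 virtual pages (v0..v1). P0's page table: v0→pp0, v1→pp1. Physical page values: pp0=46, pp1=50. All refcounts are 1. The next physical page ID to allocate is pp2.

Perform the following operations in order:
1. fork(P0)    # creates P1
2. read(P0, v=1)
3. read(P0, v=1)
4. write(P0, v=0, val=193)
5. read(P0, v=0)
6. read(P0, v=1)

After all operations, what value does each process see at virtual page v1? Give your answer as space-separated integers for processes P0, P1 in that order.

Op 1: fork(P0) -> P1. 2 ppages; refcounts: pp0:2 pp1:2
Op 2: read(P0, v1) -> 50. No state change.
Op 3: read(P0, v1) -> 50. No state change.
Op 4: write(P0, v0, 193). refcount(pp0)=2>1 -> COPY to pp2. 3 ppages; refcounts: pp0:1 pp1:2 pp2:1
Op 5: read(P0, v0) -> 193. No state change.
Op 6: read(P0, v1) -> 50. No state change.
P0: v1 -> pp1 = 50
P1: v1 -> pp1 = 50

Answer: 50 50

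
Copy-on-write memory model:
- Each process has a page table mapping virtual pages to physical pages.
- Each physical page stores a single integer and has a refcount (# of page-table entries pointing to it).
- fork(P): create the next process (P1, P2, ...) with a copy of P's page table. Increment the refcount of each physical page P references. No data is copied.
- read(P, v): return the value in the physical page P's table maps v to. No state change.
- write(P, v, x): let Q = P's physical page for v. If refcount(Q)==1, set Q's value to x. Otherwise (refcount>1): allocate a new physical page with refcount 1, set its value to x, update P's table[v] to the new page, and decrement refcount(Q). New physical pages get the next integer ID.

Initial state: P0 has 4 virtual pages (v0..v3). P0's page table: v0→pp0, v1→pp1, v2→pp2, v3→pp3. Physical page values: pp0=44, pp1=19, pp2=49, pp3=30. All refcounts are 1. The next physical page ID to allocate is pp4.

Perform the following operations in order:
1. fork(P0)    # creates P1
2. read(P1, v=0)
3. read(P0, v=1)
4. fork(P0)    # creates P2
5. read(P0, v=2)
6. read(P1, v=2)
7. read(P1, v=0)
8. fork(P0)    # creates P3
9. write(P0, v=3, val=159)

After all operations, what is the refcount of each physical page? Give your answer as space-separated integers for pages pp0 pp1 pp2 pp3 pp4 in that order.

Op 1: fork(P0) -> P1. 4 ppages; refcounts: pp0:2 pp1:2 pp2:2 pp3:2
Op 2: read(P1, v0) -> 44. No state change.
Op 3: read(P0, v1) -> 19. No state change.
Op 4: fork(P0) -> P2. 4 ppages; refcounts: pp0:3 pp1:3 pp2:3 pp3:3
Op 5: read(P0, v2) -> 49. No state change.
Op 6: read(P1, v2) -> 49. No state change.
Op 7: read(P1, v0) -> 44. No state change.
Op 8: fork(P0) -> P3. 4 ppages; refcounts: pp0:4 pp1:4 pp2:4 pp3:4
Op 9: write(P0, v3, 159). refcount(pp3)=4>1 -> COPY to pp4. 5 ppages; refcounts: pp0:4 pp1:4 pp2:4 pp3:3 pp4:1

Answer: 4 4 4 3 1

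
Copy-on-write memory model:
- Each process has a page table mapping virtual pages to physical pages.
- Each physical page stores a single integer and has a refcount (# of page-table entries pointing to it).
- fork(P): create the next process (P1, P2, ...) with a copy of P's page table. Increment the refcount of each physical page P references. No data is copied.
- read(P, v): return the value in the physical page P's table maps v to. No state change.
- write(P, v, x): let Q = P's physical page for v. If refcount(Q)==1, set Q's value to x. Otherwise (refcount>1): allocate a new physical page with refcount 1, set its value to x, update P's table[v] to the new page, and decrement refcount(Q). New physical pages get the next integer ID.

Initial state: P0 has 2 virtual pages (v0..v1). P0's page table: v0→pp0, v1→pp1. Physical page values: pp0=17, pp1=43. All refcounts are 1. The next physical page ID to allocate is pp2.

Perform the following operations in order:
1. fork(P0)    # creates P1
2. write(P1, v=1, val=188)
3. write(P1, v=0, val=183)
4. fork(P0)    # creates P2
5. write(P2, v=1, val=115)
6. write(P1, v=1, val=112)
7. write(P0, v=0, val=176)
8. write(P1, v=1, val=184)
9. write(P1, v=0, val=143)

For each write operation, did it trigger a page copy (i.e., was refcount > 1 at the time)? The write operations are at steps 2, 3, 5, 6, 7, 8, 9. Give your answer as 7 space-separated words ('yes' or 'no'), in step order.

Op 1: fork(P0) -> P1. 2 ppages; refcounts: pp0:2 pp1:2
Op 2: write(P1, v1, 188). refcount(pp1)=2>1 -> COPY to pp2. 3 ppages; refcounts: pp0:2 pp1:1 pp2:1
Op 3: write(P1, v0, 183). refcount(pp0)=2>1 -> COPY to pp3. 4 ppages; refcounts: pp0:1 pp1:1 pp2:1 pp3:1
Op 4: fork(P0) -> P2. 4 ppages; refcounts: pp0:2 pp1:2 pp2:1 pp3:1
Op 5: write(P2, v1, 115). refcount(pp1)=2>1 -> COPY to pp4. 5 ppages; refcounts: pp0:2 pp1:1 pp2:1 pp3:1 pp4:1
Op 6: write(P1, v1, 112). refcount(pp2)=1 -> write in place. 5 ppages; refcounts: pp0:2 pp1:1 pp2:1 pp3:1 pp4:1
Op 7: write(P0, v0, 176). refcount(pp0)=2>1 -> COPY to pp5. 6 ppages; refcounts: pp0:1 pp1:1 pp2:1 pp3:1 pp4:1 pp5:1
Op 8: write(P1, v1, 184). refcount(pp2)=1 -> write in place. 6 ppages; refcounts: pp0:1 pp1:1 pp2:1 pp3:1 pp4:1 pp5:1
Op 9: write(P1, v0, 143). refcount(pp3)=1 -> write in place. 6 ppages; refcounts: pp0:1 pp1:1 pp2:1 pp3:1 pp4:1 pp5:1

yes yes yes no yes no no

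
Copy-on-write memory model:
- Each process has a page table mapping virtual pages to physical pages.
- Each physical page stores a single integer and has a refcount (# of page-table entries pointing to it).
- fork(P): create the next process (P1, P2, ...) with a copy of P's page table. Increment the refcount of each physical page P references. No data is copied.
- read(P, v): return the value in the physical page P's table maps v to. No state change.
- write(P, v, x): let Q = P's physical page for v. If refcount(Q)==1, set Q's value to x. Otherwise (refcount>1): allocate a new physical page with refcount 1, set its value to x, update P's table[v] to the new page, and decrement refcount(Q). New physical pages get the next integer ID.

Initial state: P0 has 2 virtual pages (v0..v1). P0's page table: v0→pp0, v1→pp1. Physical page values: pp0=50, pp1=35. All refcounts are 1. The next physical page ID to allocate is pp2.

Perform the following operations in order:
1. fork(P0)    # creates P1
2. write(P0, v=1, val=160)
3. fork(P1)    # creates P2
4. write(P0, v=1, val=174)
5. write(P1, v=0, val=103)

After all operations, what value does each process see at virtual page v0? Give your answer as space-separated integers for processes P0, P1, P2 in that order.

Answer: 50 103 50

Derivation:
Op 1: fork(P0) -> P1. 2 ppages; refcounts: pp0:2 pp1:2
Op 2: write(P0, v1, 160). refcount(pp1)=2>1 -> COPY to pp2. 3 ppages; refcounts: pp0:2 pp1:1 pp2:1
Op 3: fork(P1) -> P2. 3 ppages; refcounts: pp0:3 pp1:2 pp2:1
Op 4: write(P0, v1, 174). refcount(pp2)=1 -> write in place. 3 ppages; refcounts: pp0:3 pp1:2 pp2:1
Op 5: write(P1, v0, 103). refcount(pp0)=3>1 -> COPY to pp3. 4 ppages; refcounts: pp0:2 pp1:2 pp2:1 pp3:1
P0: v0 -> pp0 = 50
P1: v0 -> pp3 = 103
P2: v0 -> pp0 = 50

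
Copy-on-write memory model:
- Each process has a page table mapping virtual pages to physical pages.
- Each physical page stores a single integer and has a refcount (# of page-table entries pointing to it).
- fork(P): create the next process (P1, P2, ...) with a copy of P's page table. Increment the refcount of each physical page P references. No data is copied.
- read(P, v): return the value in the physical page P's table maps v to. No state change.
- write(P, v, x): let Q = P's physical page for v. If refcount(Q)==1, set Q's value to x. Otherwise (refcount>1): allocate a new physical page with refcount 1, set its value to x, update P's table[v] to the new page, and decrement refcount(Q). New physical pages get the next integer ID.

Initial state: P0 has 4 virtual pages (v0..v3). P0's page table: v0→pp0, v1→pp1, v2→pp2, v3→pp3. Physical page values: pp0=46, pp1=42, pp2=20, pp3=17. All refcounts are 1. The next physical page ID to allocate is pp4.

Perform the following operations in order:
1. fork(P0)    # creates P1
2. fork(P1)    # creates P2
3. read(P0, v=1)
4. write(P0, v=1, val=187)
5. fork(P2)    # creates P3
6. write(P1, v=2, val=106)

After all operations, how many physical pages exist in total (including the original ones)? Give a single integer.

Op 1: fork(P0) -> P1. 4 ppages; refcounts: pp0:2 pp1:2 pp2:2 pp3:2
Op 2: fork(P1) -> P2. 4 ppages; refcounts: pp0:3 pp1:3 pp2:3 pp3:3
Op 3: read(P0, v1) -> 42. No state change.
Op 4: write(P0, v1, 187). refcount(pp1)=3>1 -> COPY to pp4. 5 ppages; refcounts: pp0:3 pp1:2 pp2:3 pp3:3 pp4:1
Op 5: fork(P2) -> P3. 5 ppages; refcounts: pp0:4 pp1:3 pp2:4 pp3:4 pp4:1
Op 6: write(P1, v2, 106). refcount(pp2)=4>1 -> COPY to pp5. 6 ppages; refcounts: pp0:4 pp1:3 pp2:3 pp3:4 pp4:1 pp5:1

Answer: 6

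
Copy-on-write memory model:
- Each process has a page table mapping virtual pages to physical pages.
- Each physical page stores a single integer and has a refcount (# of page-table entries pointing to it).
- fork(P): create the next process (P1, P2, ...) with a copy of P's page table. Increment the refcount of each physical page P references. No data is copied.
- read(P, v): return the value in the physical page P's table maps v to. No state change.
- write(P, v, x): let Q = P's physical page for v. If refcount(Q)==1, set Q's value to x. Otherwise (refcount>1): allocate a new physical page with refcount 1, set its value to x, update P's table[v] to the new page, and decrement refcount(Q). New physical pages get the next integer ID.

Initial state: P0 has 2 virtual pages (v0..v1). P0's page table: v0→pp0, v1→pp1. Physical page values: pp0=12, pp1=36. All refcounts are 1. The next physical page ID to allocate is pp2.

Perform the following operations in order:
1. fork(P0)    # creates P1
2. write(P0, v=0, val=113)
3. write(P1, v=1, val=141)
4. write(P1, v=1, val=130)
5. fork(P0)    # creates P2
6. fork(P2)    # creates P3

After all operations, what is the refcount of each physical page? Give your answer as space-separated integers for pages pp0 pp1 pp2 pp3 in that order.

Op 1: fork(P0) -> P1. 2 ppages; refcounts: pp0:2 pp1:2
Op 2: write(P0, v0, 113). refcount(pp0)=2>1 -> COPY to pp2. 3 ppages; refcounts: pp0:1 pp1:2 pp2:1
Op 3: write(P1, v1, 141). refcount(pp1)=2>1 -> COPY to pp3. 4 ppages; refcounts: pp0:1 pp1:1 pp2:1 pp3:1
Op 4: write(P1, v1, 130). refcount(pp3)=1 -> write in place. 4 ppages; refcounts: pp0:1 pp1:1 pp2:1 pp3:1
Op 5: fork(P0) -> P2. 4 ppages; refcounts: pp0:1 pp1:2 pp2:2 pp3:1
Op 6: fork(P2) -> P3. 4 ppages; refcounts: pp0:1 pp1:3 pp2:3 pp3:1

Answer: 1 3 3 1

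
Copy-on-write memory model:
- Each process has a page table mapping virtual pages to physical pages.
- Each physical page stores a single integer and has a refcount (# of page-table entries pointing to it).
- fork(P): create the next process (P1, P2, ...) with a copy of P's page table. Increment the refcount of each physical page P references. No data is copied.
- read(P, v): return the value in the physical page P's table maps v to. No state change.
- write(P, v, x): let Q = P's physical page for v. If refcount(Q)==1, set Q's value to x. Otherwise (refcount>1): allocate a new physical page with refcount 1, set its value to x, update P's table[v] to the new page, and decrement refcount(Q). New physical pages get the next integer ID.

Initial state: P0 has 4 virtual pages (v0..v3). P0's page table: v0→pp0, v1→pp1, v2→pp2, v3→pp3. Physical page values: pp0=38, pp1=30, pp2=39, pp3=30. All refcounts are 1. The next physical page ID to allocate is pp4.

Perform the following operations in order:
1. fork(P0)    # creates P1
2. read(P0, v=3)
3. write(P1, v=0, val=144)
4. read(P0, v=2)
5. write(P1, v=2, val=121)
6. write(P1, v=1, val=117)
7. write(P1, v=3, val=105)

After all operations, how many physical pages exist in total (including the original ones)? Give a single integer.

Op 1: fork(P0) -> P1. 4 ppages; refcounts: pp0:2 pp1:2 pp2:2 pp3:2
Op 2: read(P0, v3) -> 30. No state change.
Op 3: write(P1, v0, 144). refcount(pp0)=2>1 -> COPY to pp4. 5 ppages; refcounts: pp0:1 pp1:2 pp2:2 pp3:2 pp4:1
Op 4: read(P0, v2) -> 39. No state change.
Op 5: write(P1, v2, 121). refcount(pp2)=2>1 -> COPY to pp5. 6 ppages; refcounts: pp0:1 pp1:2 pp2:1 pp3:2 pp4:1 pp5:1
Op 6: write(P1, v1, 117). refcount(pp1)=2>1 -> COPY to pp6. 7 ppages; refcounts: pp0:1 pp1:1 pp2:1 pp3:2 pp4:1 pp5:1 pp6:1
Op 7: write(P1, v3, 105). refcount(pp3)=2>1 -> COPY to pp7. 8 ppages; refcounts: pp0:1 pp1:1 pp2:1 pp3:1 pp4:1 pp5:1 pp6:1 pp7:1

Answer: 8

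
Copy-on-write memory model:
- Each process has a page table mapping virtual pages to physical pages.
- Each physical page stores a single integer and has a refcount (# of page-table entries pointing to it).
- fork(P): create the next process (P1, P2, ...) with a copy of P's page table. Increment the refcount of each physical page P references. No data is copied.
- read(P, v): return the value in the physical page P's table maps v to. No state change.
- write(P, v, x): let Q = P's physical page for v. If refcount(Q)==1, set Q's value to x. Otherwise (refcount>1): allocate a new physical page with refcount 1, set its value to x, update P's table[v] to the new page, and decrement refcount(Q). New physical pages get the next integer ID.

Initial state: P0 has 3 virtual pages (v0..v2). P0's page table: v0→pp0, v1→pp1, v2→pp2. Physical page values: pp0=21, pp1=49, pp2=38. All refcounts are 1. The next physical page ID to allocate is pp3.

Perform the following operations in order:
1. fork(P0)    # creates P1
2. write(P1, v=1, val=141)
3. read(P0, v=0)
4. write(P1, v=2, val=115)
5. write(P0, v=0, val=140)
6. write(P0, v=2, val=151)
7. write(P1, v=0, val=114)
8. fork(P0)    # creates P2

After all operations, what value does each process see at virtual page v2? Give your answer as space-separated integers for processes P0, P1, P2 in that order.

Answer: 151 115 151

Derivation:
Op 1: fork(P0) -> P1. 3 ppages; refcounts: pp0:2 pp1:2 pp2:2
Op 2: write(P1, v1, 141). refcount(pp1)=2>1 -> COPY to pp3. 4 ppages; refcounts: pp0:2 pp1:1 pp2:2 pp3:1
Op 3: read(P0, v0) -> 21. No state change.
Op 4: write(P1, v2, 115). refcount(pp2)=2>1 -> COPY to pp4. 5 ppages; refcounts: pp0:2 pp1:1 pp2:1 pp3:1 pp4:1
Op 5: write(P0, v0, 140). refcount(pp0)=2>1 -> COPY to pp5. 6 ppages; refcounts: pp0:1 pp1:1 pp2:1 pp3:1 pp4:1 pp5:1
Op 6: write(P0, v2, 151). refcount(pp2)=1 -> write in place. 6 ppages; refcounts: pp0:1 pp1:1 pp2:1 pp3:1 pp4:1 pp5:1
Op 7: write(P1, v0, 114). refcount(pp0)=1 -> write in place. 6 ppages; refcounts: pp0:1 pp1:1 pp2:1 pp3:1 pp4:1 pp5:1
Op 8: fork(P0) -> P2. 6 ppages; refcounts: pp0:1 pp1:2 pp2:2 pp3:1 pp4:1 pp5:2
P0: v2 -> pp2 = 151
P1: v2 -> pp4 = 115
P2: v2 -> pp2 = 151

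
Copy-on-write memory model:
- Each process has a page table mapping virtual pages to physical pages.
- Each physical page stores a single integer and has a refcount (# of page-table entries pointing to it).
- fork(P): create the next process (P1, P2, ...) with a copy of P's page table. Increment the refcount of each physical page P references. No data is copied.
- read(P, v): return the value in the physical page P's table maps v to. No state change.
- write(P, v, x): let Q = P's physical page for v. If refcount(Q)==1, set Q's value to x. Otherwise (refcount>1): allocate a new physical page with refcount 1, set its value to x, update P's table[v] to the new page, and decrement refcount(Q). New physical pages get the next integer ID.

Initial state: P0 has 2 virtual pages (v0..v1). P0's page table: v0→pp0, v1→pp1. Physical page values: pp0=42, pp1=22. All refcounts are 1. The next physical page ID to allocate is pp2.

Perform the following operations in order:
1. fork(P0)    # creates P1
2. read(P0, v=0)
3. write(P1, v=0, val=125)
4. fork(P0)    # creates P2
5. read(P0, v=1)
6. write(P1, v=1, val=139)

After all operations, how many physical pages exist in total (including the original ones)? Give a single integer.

Op 1: fork(P0) -> P1. 2 ppages; refcounts: pp0:2 pp1:2
Op 2: read(P0, v0) -> 42. No state change.
Op 3: write(P1, v0, 125). refcount(pp0)=2>1 -> COPY to pp2. 3 ppages; refcounts: pp0:1 pp1:2 pp2:1
Op 4: fork(P0) -> P2. 3 ppages; refcounts: pp0:2 pp1:3 pp2:1
Op 5: read(P0, v1) -> 22. No state change.
Op 6: write(P1, v1, 139). refcount(pp1)=3>1 -> COPY to pp3. 4 ppages; refcounts: pp0:2 pp1:2 pp2:1 pp3:1

Answer: 4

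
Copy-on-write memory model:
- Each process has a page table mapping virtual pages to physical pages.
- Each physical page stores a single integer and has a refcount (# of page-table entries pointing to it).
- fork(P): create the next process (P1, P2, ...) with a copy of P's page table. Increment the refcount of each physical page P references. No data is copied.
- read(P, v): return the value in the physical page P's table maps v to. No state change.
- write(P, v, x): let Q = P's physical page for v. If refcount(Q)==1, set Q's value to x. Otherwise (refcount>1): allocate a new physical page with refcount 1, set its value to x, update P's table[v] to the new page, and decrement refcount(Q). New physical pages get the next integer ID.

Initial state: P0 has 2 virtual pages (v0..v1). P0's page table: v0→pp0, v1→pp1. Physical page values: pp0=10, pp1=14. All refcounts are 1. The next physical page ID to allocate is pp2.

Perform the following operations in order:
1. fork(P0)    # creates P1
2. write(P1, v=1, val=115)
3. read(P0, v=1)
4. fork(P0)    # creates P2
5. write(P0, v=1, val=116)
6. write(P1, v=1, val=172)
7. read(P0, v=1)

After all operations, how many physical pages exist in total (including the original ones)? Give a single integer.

Answer: 4

Derivation:
Op 1: fork(P0) -> P1. 2 ppages; refcounts: pp0:2 pp1:2
Op 2: write(P1, v1, 115). refcount(pp1)=2>1 -> COPY to pp2. 3 ppages; refcounts: pp0:2 pp1:1 pp2:1
Op 3: read(P0, v1) -> 14. No state change.
Op 4: fork(P0) -> P2. 3 ppages; refcounts: pp0:3 pp1:2 pp2:1
Op 5: write(P0, v1, 116). refcount(pp1)=2>1 -> COPY to pp3. 4 ppages; refcounts: pp0:3 pp1:1 pp2:1 pp3:1
Op 6: write(P1, v1, 172). refcount(pp2)=1 -> write in place. 4 ppages; refcounts: pp0:3 pp1:1 pp2:1 pp3:1
Op 7: read(P0, v1) -> 116. No state change.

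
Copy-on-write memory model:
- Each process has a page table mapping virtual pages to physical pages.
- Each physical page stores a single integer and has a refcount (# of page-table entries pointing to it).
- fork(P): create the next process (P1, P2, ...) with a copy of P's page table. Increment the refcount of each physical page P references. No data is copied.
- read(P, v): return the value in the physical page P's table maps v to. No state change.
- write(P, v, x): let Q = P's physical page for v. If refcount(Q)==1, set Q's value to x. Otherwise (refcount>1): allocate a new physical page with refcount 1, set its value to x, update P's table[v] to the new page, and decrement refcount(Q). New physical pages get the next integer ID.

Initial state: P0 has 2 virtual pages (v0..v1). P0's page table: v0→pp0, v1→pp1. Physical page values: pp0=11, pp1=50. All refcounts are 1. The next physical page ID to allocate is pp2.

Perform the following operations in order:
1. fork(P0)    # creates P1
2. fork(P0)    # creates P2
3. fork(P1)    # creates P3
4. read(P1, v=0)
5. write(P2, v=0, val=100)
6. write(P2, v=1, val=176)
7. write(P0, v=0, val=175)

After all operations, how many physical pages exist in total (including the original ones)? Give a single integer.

Op 1: fork(P0) -> P1. 2 ppages; refcounts: pp0:2 pp1:2
Op 2: fork(P0) -> P2. 2 ppages; refcounts: pp0:3 pp1:3
Op 3: fork(P1) -> P3. 2 ppages; refcounts: pp0:4 pp1:4
Op 4: read(P1, v0) -> 11. No state change.
Op 5: write(P2, v0, 100). refcount(pp0)=4>1 -> COPY to pp2. 3 ppages; refcounts: pp0:3 pp1:4 pp2:1
Op 6: write(P2, v1, 176). refcount(pp1)=4>1 -> COPY to pp3. 4 ppages; refcounts: pp0:3 pp1:3 pp2:1 pp3:1
Op 7: write(P0, v0, 175). refcount(pp0)=3>1 -> COPY to pp4. 5 ppages; refcounts: pp0:2 pp1:3 pp2:1 pp3:1 pp4:1

Answer: 5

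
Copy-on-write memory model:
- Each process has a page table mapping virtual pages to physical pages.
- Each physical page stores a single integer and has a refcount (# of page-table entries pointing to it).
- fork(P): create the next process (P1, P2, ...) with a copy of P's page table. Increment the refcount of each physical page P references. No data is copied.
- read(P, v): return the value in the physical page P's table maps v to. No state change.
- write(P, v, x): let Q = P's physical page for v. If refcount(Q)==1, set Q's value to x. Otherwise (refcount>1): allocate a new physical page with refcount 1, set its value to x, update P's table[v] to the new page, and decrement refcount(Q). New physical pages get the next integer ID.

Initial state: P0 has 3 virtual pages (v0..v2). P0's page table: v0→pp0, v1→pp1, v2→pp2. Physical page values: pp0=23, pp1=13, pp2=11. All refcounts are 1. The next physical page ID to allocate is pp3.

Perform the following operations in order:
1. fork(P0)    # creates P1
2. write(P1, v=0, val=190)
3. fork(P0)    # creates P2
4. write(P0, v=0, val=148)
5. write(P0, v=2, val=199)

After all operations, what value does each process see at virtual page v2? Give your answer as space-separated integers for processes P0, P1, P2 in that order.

Answer: 199 11 11

Derivation:
Op 1: fork(P0) -> P1. 3 ppages; refcounts: pp0:2 pp1:2 pp2:2
Op 2: write(P1, v0, 190). refcount(pp0)=2>1 -> COPY to pp3. 4 ppages; refcounts: pp0:1 pp1:2 pp2:2 pp3:1
Op 3: fork(P0) -> P2. 4 ppages; refcounts: pp0:2 pp1:3 pp2:3 pp3:1
Op 4: write(P0, v0, 148). refcount(pp0)=2>1 -> COPY to pp4. 5 ppages; refcounts: pp0:1 pp1:3 pp2:3 pp3:1 pp4:1
Op 5: write(P0, v2, 199). refcount(pp2)=3>1 -> COPY to pp5. 6 ppages; refcounts: pp0:1 pp1:3 pp2:2 pp3:1 pp4:1 pp5:1
P0: v2 -> pp5 = 199
P1: v2 -> pp2 = 11
P2: v2 -> pp2 = 11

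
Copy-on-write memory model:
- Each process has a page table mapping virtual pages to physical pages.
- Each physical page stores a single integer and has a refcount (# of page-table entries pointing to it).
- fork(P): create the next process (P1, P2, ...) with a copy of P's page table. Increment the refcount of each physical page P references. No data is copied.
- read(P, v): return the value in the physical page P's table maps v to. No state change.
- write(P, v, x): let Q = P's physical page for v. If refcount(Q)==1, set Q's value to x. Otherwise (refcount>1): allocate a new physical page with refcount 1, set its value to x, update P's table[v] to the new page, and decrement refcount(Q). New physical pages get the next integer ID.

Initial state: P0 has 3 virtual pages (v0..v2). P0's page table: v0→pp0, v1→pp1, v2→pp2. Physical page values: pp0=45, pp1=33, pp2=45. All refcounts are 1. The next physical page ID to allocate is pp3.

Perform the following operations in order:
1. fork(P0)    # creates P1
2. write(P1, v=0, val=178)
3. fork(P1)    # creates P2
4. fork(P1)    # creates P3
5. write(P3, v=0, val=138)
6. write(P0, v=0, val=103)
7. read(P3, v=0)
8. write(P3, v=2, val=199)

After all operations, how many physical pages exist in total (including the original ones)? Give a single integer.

Op 1: fork(P0) -> P1. 3 ppages; refcounts: pp0:2 pp1:2 pp2:2
Op 2: write(P1, v0, 178). refcount(pp0)=2>1 -> COPY to pp3. 4 ppages; refcounts: pp0:1 pp1:2 pp2:2 pp3:1
Op 3: fork(P1) -> P2. 4 ppages; refcounts: pp0:1 pp1:3 pp2:3 pp3:2
Op 4: fork(P1) -> P3. 4 ppages; refcounts: pp0:1 pp1:4 pp2:4 pp3:3
Op 5: write(P3, v0, 138). refcount(pp3)=3>1 -> COPY to pp4. 5 ppages; refcounts: pp0:1 pp1:4 pp2:4 pp3:2 pp4:1
Op 6: write(P0, v0, 103). refcount(pp0)=1 -> write in place. 5 ppages; refcounts: pp0:1 pp1:4 pp2:4 pp3:2 pp4:1
Op 7: read(P3, v0) -> 138. No state change.
Op 8: write(P3, v2, 199). refcount(pp2)=4>1 -> COPY to pp5. 6 ppages; refcounts: pp0:1 pp1:4 pp2:3 pp3:2 pp4:1 pp5:1

Answer: 6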